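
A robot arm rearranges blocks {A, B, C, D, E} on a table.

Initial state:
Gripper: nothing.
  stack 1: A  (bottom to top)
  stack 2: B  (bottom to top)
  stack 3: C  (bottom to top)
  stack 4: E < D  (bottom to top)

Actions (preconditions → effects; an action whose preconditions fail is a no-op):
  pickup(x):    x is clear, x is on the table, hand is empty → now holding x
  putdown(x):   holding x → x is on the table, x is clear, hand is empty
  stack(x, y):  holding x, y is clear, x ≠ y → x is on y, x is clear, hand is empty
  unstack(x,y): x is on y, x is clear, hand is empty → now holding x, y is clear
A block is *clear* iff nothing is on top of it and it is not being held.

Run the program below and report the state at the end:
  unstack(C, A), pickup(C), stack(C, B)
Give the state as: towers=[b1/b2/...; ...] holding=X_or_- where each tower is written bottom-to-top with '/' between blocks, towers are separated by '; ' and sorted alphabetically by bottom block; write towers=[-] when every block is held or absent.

towers=[A; B/C; E/D] holding=-

step 1 (unstack(C, A)) [no-op]: towers=[A; B; C; E/D] holding=-
step 2 (pickup(C)): towers=[A; B; E/D] holding=C
step 3 (stack(C, B)): towers=[A; B/C; E/D] holding=-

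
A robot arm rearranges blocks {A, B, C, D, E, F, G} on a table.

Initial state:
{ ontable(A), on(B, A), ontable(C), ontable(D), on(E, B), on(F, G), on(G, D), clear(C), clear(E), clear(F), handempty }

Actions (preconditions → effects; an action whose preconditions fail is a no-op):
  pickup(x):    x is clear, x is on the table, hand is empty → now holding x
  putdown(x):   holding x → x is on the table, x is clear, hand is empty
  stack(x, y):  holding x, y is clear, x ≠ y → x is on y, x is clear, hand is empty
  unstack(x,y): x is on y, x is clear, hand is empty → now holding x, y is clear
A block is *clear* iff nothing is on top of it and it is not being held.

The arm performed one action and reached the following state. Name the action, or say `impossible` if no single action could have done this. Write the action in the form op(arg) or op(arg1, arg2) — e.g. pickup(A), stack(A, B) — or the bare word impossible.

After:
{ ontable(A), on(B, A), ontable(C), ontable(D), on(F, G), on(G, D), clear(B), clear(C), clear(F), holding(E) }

unstack(E, B)

target: towers=[A/B; C; D/G/F] holding=E
     unstack(F, G) → towers=[A/B/E; C; D/G] holding=F
     unstack(E, B) → towers=[A/B; C; D/G/F] holding=E  ← match
         pickup(C) → towers=[A/B/E; D/G/F] holding=C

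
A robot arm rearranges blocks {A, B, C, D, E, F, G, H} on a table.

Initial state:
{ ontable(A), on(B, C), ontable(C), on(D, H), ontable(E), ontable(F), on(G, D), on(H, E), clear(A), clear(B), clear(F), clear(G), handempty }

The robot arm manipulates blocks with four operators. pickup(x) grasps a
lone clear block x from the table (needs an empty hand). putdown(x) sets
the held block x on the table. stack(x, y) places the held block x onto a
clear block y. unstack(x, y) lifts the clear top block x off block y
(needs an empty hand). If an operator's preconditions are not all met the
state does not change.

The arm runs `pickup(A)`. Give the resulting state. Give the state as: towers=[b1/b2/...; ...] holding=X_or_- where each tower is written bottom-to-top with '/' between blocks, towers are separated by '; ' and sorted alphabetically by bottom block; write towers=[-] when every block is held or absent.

towers=[C/B; E/H/D/G; F] holding=A

before: towers=[A; C/B; E/H/D/G; F] holding=-
pre[pickup(A)]: clear(A) ✓, ontable(A) ✓, handempty ✓
all met → apply pickup(A)
after:  towers=[C/B; E/H/D/G; F] holding=A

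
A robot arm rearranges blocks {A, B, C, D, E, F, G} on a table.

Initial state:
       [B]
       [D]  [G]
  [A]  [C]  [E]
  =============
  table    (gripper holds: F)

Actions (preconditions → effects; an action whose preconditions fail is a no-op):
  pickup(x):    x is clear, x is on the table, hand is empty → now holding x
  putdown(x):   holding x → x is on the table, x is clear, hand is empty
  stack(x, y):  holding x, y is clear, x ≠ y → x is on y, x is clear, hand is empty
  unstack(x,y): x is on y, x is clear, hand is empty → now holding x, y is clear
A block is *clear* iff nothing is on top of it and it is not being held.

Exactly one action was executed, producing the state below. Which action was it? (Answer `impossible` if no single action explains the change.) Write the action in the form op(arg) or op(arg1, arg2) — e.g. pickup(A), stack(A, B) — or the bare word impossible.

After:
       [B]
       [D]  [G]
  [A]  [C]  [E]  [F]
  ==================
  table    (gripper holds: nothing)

target: towers=[A; C/D/B; E/G; F] holding=-
        putdown(F) → towers=[A; C/D/B; E/G; F] holding=-  ← match
       stack(F, B) → towers=[A; C/D/B/F; E/G] holding=-
       stack(F, G) → towers=[A; C/D/B; E/G/F] holding=-
       stack(F, A) → towers=[A/F; C/D/B; E/G] holding=-

putdown(F)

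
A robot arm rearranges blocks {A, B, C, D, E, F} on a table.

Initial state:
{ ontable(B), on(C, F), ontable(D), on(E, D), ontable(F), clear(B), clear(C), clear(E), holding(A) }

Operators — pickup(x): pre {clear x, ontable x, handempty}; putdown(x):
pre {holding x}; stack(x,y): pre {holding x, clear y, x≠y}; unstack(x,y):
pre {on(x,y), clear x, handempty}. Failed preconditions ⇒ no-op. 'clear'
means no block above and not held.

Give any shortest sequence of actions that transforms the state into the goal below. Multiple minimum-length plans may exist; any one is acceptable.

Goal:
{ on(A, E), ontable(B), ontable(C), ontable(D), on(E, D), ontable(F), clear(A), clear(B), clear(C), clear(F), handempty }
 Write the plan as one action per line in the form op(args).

step 1 (stack(A, E)): towers=[B; D/E/A; F/C] holding=-
step 2 (unstack(C, F)): towers=[B; D/E/A; F] holding=C
step 3 (putdown(C)): towers=[B; C; D/E/A; F] holding=-
goal check: towers=[B; C; D/E/A; F] holding=- — reached (length 3, optimal by BFS)

stack(A, E)
unstack(C, F)
putdown(C)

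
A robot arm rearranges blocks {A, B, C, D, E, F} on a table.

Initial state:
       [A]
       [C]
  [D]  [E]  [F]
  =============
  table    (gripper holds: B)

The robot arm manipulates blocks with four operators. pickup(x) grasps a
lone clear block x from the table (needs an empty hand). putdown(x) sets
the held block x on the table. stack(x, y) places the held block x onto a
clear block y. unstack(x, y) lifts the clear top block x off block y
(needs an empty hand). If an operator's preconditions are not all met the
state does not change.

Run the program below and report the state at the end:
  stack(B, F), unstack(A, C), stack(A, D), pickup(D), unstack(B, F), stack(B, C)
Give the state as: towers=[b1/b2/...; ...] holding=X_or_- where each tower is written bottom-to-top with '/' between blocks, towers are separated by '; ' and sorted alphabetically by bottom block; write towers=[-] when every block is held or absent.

step 1 (stack(B, F)): towers=[D; E/C/A; F/B] holding=-
step 2 (unstack(A, C)): towers=[D; E/C; F/B] holding=A
step 3 (stack(A, D)): towers=[D/A; E/C; F/B] holding=-
step 4 (pickup(D)) [no-op]: towers=[D/A; E/C; F/B] holding=-
step 5 (unstack(B, F)): towers=[D/A; E/C; F] holding=B
step 6 (stack(B, C)): towers=[D/A; E/C/B; F] holding=-

towers=[D/A; E/C/B; F] holding=-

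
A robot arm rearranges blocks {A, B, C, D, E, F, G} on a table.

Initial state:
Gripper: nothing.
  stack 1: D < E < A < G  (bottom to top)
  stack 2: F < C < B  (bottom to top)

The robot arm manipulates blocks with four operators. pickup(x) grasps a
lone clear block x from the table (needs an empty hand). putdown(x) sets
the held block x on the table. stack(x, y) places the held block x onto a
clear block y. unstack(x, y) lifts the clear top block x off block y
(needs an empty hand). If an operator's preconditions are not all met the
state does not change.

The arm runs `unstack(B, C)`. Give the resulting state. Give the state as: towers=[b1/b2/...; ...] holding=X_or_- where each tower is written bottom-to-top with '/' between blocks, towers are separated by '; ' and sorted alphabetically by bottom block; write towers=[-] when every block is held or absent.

towers=[D/E/A/G; F/C] holding=B

before: towers=[D/E/A/G; F/C/B] holding=-
pre[unstack(B, C)]: on(B,C) ✓, clear(B) ✓, handempty ✓
all met → apply unstack(B, C)
after:  towers=[D/E/A/G; F/C] holding=B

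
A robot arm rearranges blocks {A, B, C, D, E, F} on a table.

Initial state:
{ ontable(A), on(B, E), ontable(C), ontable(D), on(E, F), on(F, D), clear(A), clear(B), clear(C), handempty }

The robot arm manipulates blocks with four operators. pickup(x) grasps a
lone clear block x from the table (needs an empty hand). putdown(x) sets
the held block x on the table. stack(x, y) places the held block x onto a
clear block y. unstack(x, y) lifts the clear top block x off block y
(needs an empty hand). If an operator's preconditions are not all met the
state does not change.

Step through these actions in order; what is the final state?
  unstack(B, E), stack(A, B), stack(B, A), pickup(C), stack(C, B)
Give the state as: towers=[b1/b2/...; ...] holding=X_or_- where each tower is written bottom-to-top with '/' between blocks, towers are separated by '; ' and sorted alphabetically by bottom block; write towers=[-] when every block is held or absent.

step 1 (unstack(B, E)): towers=[A; C; D/F/E] holding=B
step 2 (stack(A, B)) [no-op]: towers=[A; C; D/F/E] holding=B
step 3 (stack(B, A)): towers=[A/B; C; D/F/E] holding=-
step 4 (pickup(C)): towers=[A/B; D/F/E] holding=C
step 5 (stack(C, B)): towers=[A/B/C; D/F/E] holding=-

towers=[A/B/C; D/F/E] holding=-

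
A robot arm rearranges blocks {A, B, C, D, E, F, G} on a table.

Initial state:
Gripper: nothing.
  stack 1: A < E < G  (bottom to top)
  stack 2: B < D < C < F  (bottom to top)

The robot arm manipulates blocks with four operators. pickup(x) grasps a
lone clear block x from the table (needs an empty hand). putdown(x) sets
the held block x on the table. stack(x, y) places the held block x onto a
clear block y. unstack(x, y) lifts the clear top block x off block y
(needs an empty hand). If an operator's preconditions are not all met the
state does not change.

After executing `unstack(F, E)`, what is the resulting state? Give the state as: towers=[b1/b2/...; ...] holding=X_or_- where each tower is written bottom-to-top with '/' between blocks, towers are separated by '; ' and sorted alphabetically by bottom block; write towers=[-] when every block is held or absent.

towers=[A/E/G; B/D/C/F] holding=-

before: towers=[A/E/G; B/D/C/F] holding=-
pre[unstack(F, E)]: on(F,E) ✗, clear(F) ✓, handempty ✓
on(F,E) unmet → unstack(F, E) is a no-op
after:  towers=[A/E/G; B/D/C/F] holding=-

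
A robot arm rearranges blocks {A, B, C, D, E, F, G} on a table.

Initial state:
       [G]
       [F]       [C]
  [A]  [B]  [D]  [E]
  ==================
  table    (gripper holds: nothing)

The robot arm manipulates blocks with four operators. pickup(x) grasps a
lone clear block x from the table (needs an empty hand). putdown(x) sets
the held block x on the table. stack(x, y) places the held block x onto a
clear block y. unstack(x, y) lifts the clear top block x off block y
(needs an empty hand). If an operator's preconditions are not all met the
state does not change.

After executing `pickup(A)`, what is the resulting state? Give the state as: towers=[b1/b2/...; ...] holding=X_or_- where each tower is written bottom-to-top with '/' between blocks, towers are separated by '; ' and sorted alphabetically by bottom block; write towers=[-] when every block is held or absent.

towers=[B/F/G; D; E/C] holding=A

before: towers=[A; B/F/G; D; E/C] holding=-
pre[pickup(A)]: clear(A) yes, ontable(A) yes, handempty yes
all met → apply pickup(A)
after:  towers=[B/F/G; D; E/C] holding=A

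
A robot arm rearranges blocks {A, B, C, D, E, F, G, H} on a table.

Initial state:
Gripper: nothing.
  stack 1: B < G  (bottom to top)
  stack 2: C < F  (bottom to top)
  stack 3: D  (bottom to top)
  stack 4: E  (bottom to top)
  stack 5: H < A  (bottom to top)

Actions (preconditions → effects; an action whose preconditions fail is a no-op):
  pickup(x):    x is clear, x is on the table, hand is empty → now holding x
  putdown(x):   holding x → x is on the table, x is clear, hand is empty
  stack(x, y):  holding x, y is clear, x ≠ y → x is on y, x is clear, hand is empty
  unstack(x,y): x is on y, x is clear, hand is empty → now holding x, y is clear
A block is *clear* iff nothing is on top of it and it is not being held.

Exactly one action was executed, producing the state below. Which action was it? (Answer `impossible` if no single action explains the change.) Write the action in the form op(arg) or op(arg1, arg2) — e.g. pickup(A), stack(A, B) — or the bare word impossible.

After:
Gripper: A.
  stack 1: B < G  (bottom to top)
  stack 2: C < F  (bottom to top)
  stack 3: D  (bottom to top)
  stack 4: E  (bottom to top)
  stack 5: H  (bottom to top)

unstack(A, H)

target: towers=[B/G; C/F; D; E; H] holding=A
     unstack(G, B) → towers=[B; C/F; D; E; H/A] holding=G
     unstack(A, H) → towers=[B/G; C/F; D; E; H] holding=A  ← match
         pickup(E) → towers=[B/G; C/F; D; H/A] holding=E
     unstack(F, C) → towers=[B/G; C; D; E; H/A] holding=F
         pickup(D) → towers=[B/G; C/F; E; H/A] holding=D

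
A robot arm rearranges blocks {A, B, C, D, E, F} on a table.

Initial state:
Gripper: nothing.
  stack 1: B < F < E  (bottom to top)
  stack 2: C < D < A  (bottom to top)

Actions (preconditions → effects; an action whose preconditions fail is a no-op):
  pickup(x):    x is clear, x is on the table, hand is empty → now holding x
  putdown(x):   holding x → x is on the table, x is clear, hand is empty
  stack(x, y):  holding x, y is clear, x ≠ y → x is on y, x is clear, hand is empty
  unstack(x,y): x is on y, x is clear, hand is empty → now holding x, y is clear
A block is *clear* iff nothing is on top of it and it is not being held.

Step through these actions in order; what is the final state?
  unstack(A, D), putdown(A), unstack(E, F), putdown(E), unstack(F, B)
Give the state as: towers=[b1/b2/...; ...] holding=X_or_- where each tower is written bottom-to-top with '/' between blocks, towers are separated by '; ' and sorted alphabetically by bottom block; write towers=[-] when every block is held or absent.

step 1 (unstack(A, D)): towers=[B/F/E; C/D] holding=A
step 2 (putdown(A)): towers=[A; B/F/E; C/D] holding=-
step 3 (unstack(E, F)): towers=[A; B/F; C/D] holding=E
step 4 (putdown(E)): towers=[A; B/F; C/D; E] holding=-
step 5 (unstack(F, B)): towers=[A; B; C/D; E] holding=F

towers=[A; B; C/D; E] holding=F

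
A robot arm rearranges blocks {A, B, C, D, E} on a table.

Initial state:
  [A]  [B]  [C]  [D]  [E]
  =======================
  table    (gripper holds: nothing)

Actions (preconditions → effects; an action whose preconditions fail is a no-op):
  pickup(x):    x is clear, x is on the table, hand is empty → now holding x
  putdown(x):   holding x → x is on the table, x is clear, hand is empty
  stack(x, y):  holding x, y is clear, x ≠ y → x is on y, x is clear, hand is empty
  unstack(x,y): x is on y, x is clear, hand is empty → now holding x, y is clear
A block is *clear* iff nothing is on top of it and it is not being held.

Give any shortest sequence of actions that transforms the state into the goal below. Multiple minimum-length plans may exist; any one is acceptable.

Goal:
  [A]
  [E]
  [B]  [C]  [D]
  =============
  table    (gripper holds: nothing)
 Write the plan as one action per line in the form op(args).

pickup(E)
stack(E, B)
pickup(A)
stack(A, E)

step 1 (pickup(E)): towers=[A; B; C; D] holding=E
step 2 (stack(E, B)): towers=[A; B/E; C; D] holding=-
step 3 (pickup(A)): towers=[B/E; C; D] holding=A
step 4 (stack(A, E)): towers=[B/E/A; C; D] holding=-
goal check: towers=[B/E/A; C; D] holding=- — reached (length 4, optimal by BFS)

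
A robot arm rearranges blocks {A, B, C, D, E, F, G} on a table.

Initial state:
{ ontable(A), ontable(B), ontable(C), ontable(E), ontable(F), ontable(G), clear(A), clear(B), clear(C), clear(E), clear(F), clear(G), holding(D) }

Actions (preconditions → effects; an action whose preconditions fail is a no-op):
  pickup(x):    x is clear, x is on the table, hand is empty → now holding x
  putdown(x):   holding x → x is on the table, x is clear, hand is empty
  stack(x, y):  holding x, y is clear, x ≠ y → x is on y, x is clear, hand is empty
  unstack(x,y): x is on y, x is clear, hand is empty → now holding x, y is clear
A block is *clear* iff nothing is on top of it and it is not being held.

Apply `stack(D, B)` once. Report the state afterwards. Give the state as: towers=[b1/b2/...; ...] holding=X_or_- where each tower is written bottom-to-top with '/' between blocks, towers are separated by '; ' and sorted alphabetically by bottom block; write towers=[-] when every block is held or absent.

before: towers=[A; B; C; E; F; G] holding=D
pre[stack(D, B)]: holding(D) yes, clear(B) yes, D≠B yes
all met → apply stack(D, B)
after:  towers=[A; B/D; C; E; F; G] holding=-

towers=[A; B/D; C; E; F; G] holding=-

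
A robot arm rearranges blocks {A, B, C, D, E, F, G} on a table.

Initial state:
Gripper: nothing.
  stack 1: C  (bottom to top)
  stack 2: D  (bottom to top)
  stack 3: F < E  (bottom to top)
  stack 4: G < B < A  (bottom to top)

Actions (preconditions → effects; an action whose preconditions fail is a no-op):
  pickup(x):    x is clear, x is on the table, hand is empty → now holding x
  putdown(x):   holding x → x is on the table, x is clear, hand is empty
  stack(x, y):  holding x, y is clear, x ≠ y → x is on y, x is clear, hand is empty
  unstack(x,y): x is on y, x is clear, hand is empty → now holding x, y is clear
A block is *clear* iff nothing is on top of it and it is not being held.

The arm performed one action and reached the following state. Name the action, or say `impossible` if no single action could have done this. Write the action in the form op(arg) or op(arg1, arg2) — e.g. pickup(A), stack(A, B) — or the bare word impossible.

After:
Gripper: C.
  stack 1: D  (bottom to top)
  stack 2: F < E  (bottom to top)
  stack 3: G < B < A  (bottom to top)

pickup(C)

target: towers=[D; F/E; G/B/A] holding=C
         pickup(D) → towers=[C; F/E; G/B/A] holding=D
     unstack(A, B) → towers=[C; D; F/E; G/B] holding=A
     unstack(E, F) → towers=[C; D; F; G/B/A] holding=E
         pickup(C) → towers=[D; F/E; G/B/A] holding=C  ← match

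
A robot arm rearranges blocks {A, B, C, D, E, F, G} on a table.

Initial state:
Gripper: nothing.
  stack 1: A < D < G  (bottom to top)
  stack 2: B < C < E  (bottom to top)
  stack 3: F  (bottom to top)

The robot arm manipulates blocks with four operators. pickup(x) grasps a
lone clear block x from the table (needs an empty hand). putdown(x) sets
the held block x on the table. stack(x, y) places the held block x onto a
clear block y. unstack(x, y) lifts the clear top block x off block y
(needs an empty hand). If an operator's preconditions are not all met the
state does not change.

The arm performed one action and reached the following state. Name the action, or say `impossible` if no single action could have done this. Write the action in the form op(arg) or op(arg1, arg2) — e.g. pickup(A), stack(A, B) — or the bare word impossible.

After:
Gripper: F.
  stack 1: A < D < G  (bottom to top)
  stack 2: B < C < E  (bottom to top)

pickup(F)

target: towers=[A/D/G; B/C/E] holding=F
         pickup(F) → towers=[A/D/G; B/C/E] holding=F  ← match
     unstack(G, D) → towers=[A/D; B/C/E; F] holding=G
     unstack(E, C) → towers=[A/D/G; B/C; F] holding=E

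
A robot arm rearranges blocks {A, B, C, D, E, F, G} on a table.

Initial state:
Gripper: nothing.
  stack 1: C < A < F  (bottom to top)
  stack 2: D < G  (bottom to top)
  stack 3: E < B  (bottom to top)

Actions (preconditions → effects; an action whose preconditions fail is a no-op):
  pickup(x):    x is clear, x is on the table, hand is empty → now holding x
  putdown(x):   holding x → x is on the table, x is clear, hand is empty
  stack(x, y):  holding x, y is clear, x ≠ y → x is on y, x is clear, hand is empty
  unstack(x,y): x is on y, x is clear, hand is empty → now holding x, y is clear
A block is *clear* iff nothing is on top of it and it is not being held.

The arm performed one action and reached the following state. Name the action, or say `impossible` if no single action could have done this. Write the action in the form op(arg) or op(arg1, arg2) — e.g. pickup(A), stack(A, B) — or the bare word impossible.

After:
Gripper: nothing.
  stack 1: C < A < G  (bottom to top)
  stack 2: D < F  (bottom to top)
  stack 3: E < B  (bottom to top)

target: towers=[C/A/G; D/F; E/B] holding=-
     unstack(B, E) → towers=[C/A/F; D/G; E] holding=B
     unstack(F, A) → towers=[C/A; D/G; E/B] holding=F
     unstack(G, D) → towers=[C/A/F; D; E/B] holding=G
none of the 3 applicable actions match → impossible

impossible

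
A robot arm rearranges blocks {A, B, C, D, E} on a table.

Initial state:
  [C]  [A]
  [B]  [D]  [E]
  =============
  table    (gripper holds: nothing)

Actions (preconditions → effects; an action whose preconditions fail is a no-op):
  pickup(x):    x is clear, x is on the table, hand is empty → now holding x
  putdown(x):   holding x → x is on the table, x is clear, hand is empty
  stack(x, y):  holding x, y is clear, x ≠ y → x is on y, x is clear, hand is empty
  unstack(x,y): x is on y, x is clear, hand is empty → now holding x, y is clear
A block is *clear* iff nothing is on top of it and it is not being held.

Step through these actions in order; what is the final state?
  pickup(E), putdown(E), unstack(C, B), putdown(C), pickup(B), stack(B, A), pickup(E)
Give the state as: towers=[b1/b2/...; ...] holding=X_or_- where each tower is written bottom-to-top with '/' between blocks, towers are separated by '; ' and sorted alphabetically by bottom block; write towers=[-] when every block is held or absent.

step 1 (pickup(E)): towers=[B/C; D/A] holding=E
step 2 (putdown(E)): towers=[B/C; D/A; E] holding=-
step 3 (unstack(C, B)): towers=[B; D/A; E] holding=C
step 4 (putdown(C)): towers=[B; C; D/A; E] holding=-
step 5 (pickup(B)): towers=[C; D/A; E] holding=B
step 6 (stack(B, A)): towers=[C; D/A/B; E] holding=-
step 7 (pickup(E)): towers=[C; D/A/B] holding=E

towers=[C; D/A/B] holding=E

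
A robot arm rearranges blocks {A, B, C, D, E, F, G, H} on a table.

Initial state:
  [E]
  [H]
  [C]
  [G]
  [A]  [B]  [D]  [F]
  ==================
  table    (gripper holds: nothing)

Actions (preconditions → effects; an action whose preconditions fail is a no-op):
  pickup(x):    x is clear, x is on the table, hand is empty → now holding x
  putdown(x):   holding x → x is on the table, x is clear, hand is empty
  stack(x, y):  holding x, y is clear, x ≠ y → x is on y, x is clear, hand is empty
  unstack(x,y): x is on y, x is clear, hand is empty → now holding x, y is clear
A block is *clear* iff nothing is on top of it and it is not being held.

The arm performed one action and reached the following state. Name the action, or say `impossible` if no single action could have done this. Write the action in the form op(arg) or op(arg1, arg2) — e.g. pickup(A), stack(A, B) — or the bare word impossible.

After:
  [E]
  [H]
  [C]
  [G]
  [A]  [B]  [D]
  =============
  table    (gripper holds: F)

pickup(F)

target: towers=[A/G/C/H/E; B; D] holding=F
     unstack(E, H) → towers=[A/G/C/H; B; D; F] holding=E
         pickup(B) → towers=[A/G/C/H/E; D; F] holding=B
         pickup(F) → towers=[A/G/C/H/E; B; D] holding=F  ← match
         pickup(D) → towers=[A/G/C/H/E; B; F] holding=D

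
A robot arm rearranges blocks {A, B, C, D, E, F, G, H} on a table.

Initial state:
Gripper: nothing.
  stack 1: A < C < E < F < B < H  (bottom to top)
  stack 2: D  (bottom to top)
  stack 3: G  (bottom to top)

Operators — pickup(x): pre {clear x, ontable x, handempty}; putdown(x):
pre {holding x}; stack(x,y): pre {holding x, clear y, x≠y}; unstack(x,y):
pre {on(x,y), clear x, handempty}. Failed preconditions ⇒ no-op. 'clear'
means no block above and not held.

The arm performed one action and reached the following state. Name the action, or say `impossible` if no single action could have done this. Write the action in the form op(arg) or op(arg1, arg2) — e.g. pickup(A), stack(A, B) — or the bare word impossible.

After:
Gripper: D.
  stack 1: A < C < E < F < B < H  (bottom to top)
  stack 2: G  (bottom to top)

pickup(D)

target: towers=[A/C/E/F/B/H; G] holding=D
         pickup(G) → towers=[A/C/E/F/B/H; D] holding=G
     unstack(H, B) → towers=[A/C/E/F/B; D; G] holding=H
         pickup(D) → towers=[A/C/E/F/B/H; G] holding=D  ← match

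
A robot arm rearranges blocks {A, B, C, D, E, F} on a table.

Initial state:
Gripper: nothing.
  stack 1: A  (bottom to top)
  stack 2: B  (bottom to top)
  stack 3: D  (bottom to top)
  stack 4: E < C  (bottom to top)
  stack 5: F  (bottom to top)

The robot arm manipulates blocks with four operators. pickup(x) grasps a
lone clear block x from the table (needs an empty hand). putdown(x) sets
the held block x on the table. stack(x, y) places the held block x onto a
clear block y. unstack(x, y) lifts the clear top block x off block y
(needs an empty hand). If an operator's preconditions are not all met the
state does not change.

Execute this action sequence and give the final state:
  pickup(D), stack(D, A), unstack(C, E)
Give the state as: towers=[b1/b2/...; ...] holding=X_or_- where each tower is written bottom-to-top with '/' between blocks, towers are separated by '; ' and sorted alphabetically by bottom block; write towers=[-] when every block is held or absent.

towers=[A/D; B; E; F] holding=C

step 1 (pickup(D)): towers=[A; B; E/C; F] holding=D
step 2 (stack(D, A)): towers=[A/D; B; E/C; F] holding=-
step 3 (unstack(C, E)): towers=[A/D; B; E; F] holding=C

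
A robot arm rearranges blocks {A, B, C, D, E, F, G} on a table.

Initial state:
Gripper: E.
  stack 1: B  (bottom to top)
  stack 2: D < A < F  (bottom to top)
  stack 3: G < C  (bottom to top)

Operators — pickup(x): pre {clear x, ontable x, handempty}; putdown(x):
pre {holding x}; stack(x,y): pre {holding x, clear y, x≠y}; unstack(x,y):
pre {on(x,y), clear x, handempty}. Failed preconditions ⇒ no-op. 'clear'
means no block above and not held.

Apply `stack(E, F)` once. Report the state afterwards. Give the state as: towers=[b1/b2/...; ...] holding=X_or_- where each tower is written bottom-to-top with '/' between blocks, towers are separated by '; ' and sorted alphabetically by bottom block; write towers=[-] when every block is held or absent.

before: towers=[B; D/A/F; G/C] holding=E
pre[stack(E, F)]: holding(E) ✓, clear(F) ✓, E≠F ✓
all met → apply stack(E, F)
after:  towers=[B; D/A/F/E; G/C] holding=-

towers=[B; D/A/F/E; G/C] holding=-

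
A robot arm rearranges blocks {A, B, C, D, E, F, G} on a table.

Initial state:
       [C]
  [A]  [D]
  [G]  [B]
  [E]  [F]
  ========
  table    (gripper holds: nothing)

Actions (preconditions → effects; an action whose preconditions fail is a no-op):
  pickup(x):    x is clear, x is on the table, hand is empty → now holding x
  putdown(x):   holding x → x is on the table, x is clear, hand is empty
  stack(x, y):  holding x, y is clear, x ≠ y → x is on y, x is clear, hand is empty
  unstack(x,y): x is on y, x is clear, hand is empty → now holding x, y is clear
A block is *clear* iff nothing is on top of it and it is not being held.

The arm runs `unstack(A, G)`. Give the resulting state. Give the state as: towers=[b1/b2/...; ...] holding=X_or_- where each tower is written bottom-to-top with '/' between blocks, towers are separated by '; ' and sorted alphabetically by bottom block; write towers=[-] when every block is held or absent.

before: towers=[E/G/A; F/B/D/C] holding=-
pre[unstack(A, G)]: on(A,G) ok, clear(A) ok, handempty ok
all met → apply unstack(A, G)
after:  towers=[E/G; F/B/D/C] holding=A

towers=[E/G; F/B/D/C] holding=A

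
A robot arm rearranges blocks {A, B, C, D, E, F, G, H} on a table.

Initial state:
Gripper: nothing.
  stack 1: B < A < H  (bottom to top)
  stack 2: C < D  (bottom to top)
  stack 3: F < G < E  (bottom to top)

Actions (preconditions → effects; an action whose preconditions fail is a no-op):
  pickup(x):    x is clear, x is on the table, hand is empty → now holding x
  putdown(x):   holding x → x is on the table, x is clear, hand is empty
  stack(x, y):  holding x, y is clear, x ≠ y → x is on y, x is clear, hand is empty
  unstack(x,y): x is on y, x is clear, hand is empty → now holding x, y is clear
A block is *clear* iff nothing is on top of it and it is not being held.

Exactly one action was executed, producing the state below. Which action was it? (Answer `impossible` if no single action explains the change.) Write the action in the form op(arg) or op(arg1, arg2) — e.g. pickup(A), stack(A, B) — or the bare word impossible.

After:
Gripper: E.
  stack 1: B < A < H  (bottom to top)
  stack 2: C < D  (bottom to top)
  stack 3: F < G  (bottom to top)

target: towers=[B/A/H; C/D; F/G] holding=E
     unstack(E, G) → towers=[B/A/H; C/D; F/G] holding=E  ← match
     unstack(H, A) → towers=[B/A; C/D; F/G/E] holding=H
     unstack(D, C) → towers=[B/A/H; C; F/G/E] holding=D

unstack(E, G)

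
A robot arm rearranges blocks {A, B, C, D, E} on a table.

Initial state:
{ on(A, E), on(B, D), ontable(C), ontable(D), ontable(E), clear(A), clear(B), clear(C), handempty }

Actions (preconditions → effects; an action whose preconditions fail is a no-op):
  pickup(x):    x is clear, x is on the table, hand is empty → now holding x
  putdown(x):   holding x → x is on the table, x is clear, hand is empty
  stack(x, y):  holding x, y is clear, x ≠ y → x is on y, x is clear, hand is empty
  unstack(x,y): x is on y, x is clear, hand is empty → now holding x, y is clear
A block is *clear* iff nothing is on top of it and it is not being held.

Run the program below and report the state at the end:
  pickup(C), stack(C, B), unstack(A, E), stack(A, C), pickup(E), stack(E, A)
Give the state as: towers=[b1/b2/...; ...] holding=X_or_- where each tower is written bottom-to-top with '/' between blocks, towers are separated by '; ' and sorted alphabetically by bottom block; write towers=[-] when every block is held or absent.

step 1 (pickup(C)): towers=[D/B; E/A] holding=C
step 2 (stack(C, B)): towers=[D/B/C; E/A] holding=-
step 3 (unstack(A, E)): towers=[D/B/C; E] holding=A
step 4 (stack(A, C)): towers=[D/B/C/A; E] holding=-
step 5 (pickup(E)): towers=[D/B/C/A] holding=E
step 6 (stack(E, A)): towers=[D/B/C/A/E] holding=-

towers=[D/B/C/A/E] holding=-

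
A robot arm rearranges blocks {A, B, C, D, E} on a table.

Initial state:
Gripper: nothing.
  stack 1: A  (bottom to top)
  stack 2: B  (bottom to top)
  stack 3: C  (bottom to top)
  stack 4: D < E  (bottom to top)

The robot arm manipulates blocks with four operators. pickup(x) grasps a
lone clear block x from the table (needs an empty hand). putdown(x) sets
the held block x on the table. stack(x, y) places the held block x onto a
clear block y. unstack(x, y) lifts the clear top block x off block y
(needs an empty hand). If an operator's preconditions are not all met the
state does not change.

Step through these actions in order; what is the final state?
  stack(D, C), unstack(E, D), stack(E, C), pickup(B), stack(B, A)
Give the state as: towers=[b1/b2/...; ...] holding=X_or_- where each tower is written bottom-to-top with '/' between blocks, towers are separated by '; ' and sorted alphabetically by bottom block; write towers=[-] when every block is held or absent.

towers=[A/B; C/E; D] holding=-

step 1 (stack(D, C)) [no-op]: towers=[A; B; C; D/E] holding=-
step 2 (unstack(E, D)): towers=[A; B; C; D] holding=E
step 3 (stack(E, C)): towers=[A; B; C/E; D] holding=-
step 4 (pickup(B)): towers=[A; C/E; D] holding=B
step 5 (stack(B, A)): towers=[A/B; C/E; D] holding=-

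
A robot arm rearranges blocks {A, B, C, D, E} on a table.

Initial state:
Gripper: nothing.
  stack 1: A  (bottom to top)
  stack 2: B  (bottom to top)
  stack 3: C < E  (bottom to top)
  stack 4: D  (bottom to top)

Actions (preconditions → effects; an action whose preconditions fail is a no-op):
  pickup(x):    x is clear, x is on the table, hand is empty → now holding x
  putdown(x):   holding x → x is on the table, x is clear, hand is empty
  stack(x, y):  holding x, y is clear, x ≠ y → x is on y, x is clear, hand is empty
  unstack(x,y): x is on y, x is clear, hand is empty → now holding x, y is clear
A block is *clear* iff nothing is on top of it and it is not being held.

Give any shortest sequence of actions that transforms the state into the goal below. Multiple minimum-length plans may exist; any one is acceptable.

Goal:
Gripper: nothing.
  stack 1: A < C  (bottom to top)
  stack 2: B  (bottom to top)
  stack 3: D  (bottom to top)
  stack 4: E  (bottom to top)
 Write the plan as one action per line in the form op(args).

step 1 (unstack(E, C)): towers=[A; B; C; D] holding=E
step 2 (putdown(E)): towers=[A; B; C; D; E] holding=-
step 3 (pickup(C)): towers=[A; B; D; E] holding=C
step 4 (stack(C, A)): towers=[A/C; B; D; E] holding=-
goal check: towers=[A/C; B; D; E] holding=- — reached (length 4, optimal by BFS)

unstack(E, C)
putdown(E)
pickup(C)
stack(C, A)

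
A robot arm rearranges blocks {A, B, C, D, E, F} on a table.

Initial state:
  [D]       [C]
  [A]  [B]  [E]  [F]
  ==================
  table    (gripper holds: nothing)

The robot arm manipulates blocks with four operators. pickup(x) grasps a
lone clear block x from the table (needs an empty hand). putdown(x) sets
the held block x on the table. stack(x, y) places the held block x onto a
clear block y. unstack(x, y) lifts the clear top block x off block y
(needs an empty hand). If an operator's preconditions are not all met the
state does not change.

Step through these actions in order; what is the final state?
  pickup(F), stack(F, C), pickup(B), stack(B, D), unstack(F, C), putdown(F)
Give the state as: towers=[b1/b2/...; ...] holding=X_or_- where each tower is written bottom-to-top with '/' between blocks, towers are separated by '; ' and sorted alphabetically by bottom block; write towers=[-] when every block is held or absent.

step 1 (pickup(F)): towers=[A/D; B; E/C] holding=F
step 2 (stack(F, C)): towers=[A/D; B; E/C/F] holding=-
step 3 (pickup(B)): towers=[A/D; E/C/F] holding=B
step 4 (stack(B, D)): towers=[A/D/B; E/C/F] holding=-
step 5 (unstack(F, C)): towers=[A/D/B; E/C] holding=F
step 6 (putdown(F)): towers=[A/D/B; E/C; F] holding=-

towers=[A/D/B; E/C; F] holding=-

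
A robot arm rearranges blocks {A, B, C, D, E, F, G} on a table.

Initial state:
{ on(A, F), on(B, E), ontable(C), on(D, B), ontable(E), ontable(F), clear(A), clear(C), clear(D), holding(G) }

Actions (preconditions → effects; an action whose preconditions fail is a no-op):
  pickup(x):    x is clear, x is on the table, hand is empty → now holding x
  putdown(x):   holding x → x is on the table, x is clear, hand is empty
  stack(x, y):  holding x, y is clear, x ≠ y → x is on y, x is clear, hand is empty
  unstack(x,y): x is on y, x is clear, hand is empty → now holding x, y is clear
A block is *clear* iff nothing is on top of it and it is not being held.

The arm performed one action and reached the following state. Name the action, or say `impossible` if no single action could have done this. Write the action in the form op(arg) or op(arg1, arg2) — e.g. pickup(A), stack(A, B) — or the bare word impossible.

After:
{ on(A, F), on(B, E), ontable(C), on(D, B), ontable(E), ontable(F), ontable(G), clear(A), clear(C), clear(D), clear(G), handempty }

putdown(G)

target: towers=[C; E/B/D; F/A; G] holding=-
        putdown(G) → towers=[C; E/B/D; F/A; G] holding=-  ← match
       stack(G, D) → towers=[C; E/B/D/G; F/A] holding=-
       stack(G, A) → towers=[C; E/B/D; F/A/G] holding=-
       stack(G, C) → towers=[C/G; E/B/D; F/A] holding=-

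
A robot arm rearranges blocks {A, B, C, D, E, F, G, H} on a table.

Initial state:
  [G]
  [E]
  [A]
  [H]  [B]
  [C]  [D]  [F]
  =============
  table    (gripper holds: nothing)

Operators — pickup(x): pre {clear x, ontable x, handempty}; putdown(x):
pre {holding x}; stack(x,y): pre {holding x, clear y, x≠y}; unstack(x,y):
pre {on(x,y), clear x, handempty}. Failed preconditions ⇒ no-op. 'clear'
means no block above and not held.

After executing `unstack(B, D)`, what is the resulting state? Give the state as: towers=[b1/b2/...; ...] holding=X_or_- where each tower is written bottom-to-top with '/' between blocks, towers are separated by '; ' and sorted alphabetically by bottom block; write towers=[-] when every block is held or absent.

before: towers=[C/H/A/E/G; D/B; F] holding=-
pre[unstack(B, D)]: on(B,D) ✓, clear(B) ✓, handempty ✓
all met → apply unstack(B, D)
after:  towers=[C/H/A/E/G; D; F] holding=B

towers=[C/H/A/E/G; D; F] holding=B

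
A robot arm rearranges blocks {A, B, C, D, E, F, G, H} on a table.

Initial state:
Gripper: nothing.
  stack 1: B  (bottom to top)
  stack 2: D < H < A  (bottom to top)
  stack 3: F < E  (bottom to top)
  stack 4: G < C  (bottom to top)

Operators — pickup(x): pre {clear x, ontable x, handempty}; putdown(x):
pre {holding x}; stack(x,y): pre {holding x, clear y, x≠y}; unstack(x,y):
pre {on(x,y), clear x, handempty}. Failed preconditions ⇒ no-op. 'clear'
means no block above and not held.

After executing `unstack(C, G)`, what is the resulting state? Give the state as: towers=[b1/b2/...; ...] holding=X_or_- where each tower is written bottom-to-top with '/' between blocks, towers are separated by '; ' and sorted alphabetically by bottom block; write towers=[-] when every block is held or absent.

towers=[B; D/H/A; F/E; G] holding=C

before: towers=[B; D/H/A; F/E; G/C] holding=-
pre[unstack(C, G)]: on(C,G) ✓, clear(C) ✓, handempty ✓
all met → apply unstack(C, G)
after:  towers=[B; D/H/A; F/E; G] holding=C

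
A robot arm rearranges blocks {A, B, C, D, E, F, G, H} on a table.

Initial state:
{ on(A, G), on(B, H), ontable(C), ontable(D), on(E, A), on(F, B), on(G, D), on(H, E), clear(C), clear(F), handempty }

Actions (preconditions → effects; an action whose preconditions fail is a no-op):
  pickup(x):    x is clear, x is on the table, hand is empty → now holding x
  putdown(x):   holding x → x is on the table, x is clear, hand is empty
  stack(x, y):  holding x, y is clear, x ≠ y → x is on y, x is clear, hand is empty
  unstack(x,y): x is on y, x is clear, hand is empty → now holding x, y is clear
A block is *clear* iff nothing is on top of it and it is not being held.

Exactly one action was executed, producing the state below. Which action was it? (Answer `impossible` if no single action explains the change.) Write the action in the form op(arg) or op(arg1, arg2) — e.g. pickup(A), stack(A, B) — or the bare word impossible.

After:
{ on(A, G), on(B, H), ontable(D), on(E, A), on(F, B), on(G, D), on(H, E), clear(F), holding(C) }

pickup(C)

target: towers=[D/G/A/E/H/B/F] holding=C
     unstack(F, B) → towers=[C; D/G/A/E/H/B] holding=F
         pickup(C) → towers=[D/G/A/E/H/B/F] holding=C  ← match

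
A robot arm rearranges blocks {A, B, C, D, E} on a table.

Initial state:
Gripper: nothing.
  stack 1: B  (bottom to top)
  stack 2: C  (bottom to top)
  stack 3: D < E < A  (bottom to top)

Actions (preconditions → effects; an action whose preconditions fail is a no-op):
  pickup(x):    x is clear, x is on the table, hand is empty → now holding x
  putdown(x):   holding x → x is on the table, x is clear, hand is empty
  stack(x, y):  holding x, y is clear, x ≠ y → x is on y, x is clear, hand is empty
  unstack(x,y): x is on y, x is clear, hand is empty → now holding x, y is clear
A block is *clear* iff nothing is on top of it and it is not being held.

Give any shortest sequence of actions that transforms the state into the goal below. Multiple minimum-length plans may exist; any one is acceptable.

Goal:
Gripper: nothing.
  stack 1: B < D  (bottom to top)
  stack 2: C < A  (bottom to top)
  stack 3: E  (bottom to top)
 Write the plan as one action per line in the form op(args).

step 1 (unstack(A, E)): towers=[B; C; D/E] holding=A
step 2 (stack(A, C)): towers=[B; C/A; D/E] holding=-
step 3 (unstack(E, D)): towers=[B; C/A; D] holding=E
step 4 (putdown(E)): towers=[B; C/A; D; E] holding=-
step 5 (pickup(D)): towers=[B; C/A; E] holding=D
step 6 (stack(D, B)): towers=[B/D; C/A; E] holding=-
goal check: towers=[B/D; C/A; E] holding=- — reached (length 6, optimal by BFS)

unstack(A, E)
stack(A, C)
unstack(E, D)
putdown(E)
pickup(D)
stack(D, B)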